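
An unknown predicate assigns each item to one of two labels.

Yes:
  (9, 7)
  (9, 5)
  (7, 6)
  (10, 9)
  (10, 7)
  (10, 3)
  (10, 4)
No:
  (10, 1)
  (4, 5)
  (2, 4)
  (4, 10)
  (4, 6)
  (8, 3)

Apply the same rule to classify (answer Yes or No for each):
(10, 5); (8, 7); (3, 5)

Yes, Yes, No

The classifier is using: first > second AND sum ≥ 13.
(10, 5): 10 > 5, 10+5 = 15, has this property → Yes. (8, 7): 8 > 7, 8+7 = 15, has this property → Yes. (3, 5): 3 < 5, 3+5 = 8, does not pass → No.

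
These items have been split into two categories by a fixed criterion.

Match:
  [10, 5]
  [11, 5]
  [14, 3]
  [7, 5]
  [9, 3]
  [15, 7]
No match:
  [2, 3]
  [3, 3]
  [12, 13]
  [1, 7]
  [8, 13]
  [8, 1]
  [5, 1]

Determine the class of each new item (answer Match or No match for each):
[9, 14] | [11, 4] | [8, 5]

No match, Match, Match

Every 'Match' example satisfies: first > second AND sum ≥ 12. None of the 'No match' examples do.
[9, 14] → 9 < 14, 9+14 = 23 → No match.
[11, 4] → 11 > 4, 11+4 = 15 → Match.
[8, 5] → 8 > 5, 8+5 = 13 → Match.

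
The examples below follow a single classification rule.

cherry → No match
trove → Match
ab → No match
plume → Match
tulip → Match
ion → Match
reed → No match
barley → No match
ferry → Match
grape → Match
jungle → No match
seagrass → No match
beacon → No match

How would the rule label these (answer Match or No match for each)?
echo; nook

Checking candidate rules against both groups, what survives is: odd length.
No match: echo, since length 4. No match: nook, since length 4.

No match, No match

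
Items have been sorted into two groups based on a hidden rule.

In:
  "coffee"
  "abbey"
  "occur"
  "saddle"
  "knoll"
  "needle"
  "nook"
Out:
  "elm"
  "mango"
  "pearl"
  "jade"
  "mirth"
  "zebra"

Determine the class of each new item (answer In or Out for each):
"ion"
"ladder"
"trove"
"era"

Out, In, Out, Out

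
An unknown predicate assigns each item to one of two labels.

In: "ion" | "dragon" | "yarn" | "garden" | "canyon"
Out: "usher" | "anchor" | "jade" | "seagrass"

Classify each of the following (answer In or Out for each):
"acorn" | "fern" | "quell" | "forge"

The classifier is using: ends with 'n'.
In: "acorn", since ends with 'n'.
In: "fern", since ends with 'n'.
Out: "quell", since ends with 'l'.
Out: "forge", since ends with 'e'.

In, In, Out, Out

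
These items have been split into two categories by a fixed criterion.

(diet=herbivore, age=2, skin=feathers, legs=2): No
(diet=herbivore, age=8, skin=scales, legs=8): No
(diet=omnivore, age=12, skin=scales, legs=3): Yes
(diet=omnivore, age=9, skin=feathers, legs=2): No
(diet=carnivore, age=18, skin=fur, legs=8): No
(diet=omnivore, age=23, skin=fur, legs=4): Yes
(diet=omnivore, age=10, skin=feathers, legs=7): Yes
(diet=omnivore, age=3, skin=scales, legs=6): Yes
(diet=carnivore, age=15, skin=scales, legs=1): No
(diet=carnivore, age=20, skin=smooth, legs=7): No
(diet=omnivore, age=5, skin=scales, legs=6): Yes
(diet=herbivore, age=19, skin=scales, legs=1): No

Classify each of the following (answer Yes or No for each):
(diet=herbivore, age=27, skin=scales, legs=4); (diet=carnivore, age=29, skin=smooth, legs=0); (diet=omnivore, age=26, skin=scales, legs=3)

The rule appears to be: diet is omnivore AND legs ≥ 3.
(diet=herbivore, age=27, skin=scales, legs=4): No (diet is herbivore, legs = 4). (diet=carnivore, age=29, skin=smooth, legs=0): No (diet is carnivore, legs = 0). (diet=omnivore, age=26, skin=scales, legs=3): Yes (diet is omnivore, legs = 3).

No, No, Yes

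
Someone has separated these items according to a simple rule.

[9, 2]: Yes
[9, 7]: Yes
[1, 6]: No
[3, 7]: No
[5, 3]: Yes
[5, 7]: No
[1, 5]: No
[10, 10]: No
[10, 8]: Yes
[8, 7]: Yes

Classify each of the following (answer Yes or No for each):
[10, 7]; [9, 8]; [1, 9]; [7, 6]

Yes, Yes, No, Yes

All 'Yes' examples share one property — first > second — and every 'No' example lacks it.
[10, 7]: 10 > 7 — has this property, so Yes.
[9, 8]: 9 > 8 — has this property, so Yes.
[1, 9]: 1 < 9 — doesn't qualify, so No.
[7, 6]: 7 > 6 — has this property, so Yes.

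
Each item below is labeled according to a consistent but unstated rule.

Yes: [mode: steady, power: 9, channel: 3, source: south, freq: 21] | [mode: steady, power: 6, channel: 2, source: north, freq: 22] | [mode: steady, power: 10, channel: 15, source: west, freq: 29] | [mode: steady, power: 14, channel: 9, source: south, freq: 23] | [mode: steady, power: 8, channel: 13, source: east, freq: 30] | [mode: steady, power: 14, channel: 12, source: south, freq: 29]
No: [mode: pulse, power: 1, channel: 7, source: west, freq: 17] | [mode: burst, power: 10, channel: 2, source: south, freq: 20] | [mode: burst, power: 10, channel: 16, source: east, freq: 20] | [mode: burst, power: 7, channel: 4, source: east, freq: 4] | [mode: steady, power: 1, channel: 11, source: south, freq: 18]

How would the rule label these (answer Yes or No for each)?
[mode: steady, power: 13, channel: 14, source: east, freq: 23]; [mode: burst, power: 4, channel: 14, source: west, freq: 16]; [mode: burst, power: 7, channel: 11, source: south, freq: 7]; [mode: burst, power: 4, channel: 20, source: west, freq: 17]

Yes, No, No, No

'Yes' ⟺ freq ≥ 21.
[mode: steady, power: 13, channel: 14, source: east, freq: 23] → freq = 23 → Yes. [mode: burst, power: 4, channel: 14, source: west, freq: 16] → freq = 16 → No. [mode: burst, power: 7, channel: 11, source: south, freq: 7] → freq = 7 → No. [mode: burst, power: 4, channel: 20, source: west, freq: 17] → freq = 17 → No.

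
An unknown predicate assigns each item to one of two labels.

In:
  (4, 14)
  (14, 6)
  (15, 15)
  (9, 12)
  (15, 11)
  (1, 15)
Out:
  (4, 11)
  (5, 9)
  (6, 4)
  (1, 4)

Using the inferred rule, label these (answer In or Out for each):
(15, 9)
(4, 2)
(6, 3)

In, Out, Out

Every 'In' example satisfies: sum ≥ 16. None of the 'Out' examples do.
In: (15, 9), since 15+9 = 24. Out: (4, 2), since 4+2 = 6. Out: (6, 3), since 6+3 = 9.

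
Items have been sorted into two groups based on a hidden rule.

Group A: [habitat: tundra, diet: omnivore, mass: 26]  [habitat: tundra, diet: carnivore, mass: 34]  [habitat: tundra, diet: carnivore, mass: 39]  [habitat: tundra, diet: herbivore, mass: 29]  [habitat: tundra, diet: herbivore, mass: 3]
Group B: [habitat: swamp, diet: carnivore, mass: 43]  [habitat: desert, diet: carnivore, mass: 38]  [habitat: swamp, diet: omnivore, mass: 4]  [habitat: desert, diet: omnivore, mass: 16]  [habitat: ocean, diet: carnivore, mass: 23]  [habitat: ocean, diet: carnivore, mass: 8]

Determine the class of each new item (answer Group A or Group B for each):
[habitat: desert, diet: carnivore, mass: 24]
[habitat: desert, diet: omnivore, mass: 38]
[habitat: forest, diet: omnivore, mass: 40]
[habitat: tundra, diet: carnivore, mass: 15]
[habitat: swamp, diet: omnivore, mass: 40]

Group B, Group B, Group B, Group A, Group B

'Group A' ⟺ habitat is tundra.
[habitat: desert, diet: carnivore, mass: 24]: Group B (habitat is desert). [habitat: desert, diet: omnivore, mass: 38]: Group B (habitat is desert). [habitat: forest, diet: omnivore, mass: 40]: Group B (habitat is forest). [habitat: tundra, diet: carnivore, mass: 15]: Group A (habitat is tundra). [habitat: swamp, diet: omnivore, mass: 40]: Group B (habitat is swamp).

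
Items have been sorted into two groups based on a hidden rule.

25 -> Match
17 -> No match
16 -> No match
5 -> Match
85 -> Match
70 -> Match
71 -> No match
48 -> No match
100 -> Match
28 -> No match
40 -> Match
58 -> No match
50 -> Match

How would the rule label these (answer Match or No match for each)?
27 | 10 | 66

No match, Match, No match

One predicate separates the groups cleanly: multiple of 5.
27: No match (27 = 5·5 + 2).
10: Match (10 = 5·2).
66: No match (66 = 5·13 + 1).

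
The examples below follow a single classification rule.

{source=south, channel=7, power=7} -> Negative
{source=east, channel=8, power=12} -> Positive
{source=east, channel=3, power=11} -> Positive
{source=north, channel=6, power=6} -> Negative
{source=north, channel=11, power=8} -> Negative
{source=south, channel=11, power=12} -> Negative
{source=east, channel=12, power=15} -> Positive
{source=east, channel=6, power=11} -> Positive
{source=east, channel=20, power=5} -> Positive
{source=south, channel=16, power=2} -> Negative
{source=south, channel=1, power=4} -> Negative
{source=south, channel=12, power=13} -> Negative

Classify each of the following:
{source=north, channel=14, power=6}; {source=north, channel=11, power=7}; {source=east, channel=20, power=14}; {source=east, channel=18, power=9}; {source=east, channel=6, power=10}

Negative, Negative, Positive, Positive, Positive

The rule appears to be: source is east.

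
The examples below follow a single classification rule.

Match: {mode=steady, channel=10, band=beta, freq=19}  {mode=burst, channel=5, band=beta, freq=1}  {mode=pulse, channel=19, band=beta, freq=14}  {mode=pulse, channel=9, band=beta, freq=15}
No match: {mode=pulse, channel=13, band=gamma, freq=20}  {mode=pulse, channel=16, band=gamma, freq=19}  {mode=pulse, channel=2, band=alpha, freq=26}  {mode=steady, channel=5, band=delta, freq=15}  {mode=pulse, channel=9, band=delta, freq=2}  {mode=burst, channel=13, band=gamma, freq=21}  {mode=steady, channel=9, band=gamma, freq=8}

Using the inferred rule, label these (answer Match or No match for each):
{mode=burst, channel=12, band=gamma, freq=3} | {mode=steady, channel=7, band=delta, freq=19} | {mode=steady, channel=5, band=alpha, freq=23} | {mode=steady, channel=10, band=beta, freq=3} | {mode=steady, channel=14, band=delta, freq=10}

No match, No match, No match, Match, No match

The common property of the 'Match' items is: band is beta. No 'No match' item has it.
{mode=burst, channel=12, band=gamma, freq=3}: band is gamma, fails the rule → No match.
{mode=steady, channel=7, band=delta, freq=19}: band is delta, fails the rule → No match.
{mode=steady, channel=5, band=alpha, freq=23}: band is alpha, fails the rule → No match.
{mode=steady, channel=10, band=beta, freq=3}: band is beta, satisfies this → Match.
{mode=steady, channel=14, band=delta, freq=10}: band is delta, fails the rule → No match.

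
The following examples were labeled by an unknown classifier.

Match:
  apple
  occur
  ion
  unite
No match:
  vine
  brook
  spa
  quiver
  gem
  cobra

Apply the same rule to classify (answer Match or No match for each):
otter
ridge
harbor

Match, No match, No match

The distinguishing property — starts with a vowel — holds for all the 'Match' cases and none of the 'No match' cases.
otter — starts with 'o', hence Match.
ridge — starts with 'r', hence No match.
harbor — starts with 'h', hence No match.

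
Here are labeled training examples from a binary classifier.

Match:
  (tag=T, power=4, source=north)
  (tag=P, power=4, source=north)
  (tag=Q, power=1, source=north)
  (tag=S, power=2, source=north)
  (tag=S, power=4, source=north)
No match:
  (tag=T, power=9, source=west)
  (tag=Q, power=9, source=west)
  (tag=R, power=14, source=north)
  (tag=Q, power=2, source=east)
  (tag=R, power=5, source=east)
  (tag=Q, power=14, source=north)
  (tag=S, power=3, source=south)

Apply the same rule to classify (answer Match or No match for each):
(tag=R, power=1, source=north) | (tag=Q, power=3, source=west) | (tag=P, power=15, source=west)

The classifier is using: source is north AND power ≤ 4.

Match, No match, No match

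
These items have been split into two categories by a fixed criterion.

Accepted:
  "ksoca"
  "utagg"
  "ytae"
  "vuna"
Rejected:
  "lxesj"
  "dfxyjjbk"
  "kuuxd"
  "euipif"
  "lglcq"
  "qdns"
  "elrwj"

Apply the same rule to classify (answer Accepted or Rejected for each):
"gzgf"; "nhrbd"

Rejected, Rejected

The distinguishing property — contains 'a' — holds for all the 'Accepted' cases and none of the 'Rejected' cases.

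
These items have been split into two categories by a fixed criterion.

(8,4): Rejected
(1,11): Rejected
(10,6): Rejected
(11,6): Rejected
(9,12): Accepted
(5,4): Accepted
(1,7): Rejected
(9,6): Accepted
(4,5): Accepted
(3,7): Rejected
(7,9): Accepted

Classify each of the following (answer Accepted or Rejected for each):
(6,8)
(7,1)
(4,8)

Accepted, Rejected, Rejected

The common property of the 'Accepted' items is: |first − second| ≤ 3. No 'Rejected' item has it.
(6,8): Accepted (|6−8| = 2). (7,1): Rejected (|7−1| = 6). (4,8): Rejected (|4−8| = 4).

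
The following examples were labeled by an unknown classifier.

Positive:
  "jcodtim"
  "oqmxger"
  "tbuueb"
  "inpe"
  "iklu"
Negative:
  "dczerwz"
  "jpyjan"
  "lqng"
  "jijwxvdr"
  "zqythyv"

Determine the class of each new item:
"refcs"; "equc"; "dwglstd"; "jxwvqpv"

All 'Positive' examples share one property — has ≥ 2 vowels — and every 'Negative' example lacks it.
"refcs" — 1 vowel, hence Negative. "equc" — 2 vowels, hence Positive. "dwglstd" — 0 vowels, hence Negative. "jxwvqpv" — 0 vowels, hence Negative.

Negative, Positive, Negative, Negative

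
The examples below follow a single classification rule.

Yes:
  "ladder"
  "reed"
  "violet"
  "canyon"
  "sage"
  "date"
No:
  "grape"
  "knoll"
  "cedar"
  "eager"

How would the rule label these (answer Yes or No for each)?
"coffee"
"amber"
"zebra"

Yes, No, No

'Yes' ⟺ even length.
"coffee": length 6 — fits, so Yes. "amber": length 5 — does not satisfy this, so No. "zebra": length 5 — does not satisfy this, so No.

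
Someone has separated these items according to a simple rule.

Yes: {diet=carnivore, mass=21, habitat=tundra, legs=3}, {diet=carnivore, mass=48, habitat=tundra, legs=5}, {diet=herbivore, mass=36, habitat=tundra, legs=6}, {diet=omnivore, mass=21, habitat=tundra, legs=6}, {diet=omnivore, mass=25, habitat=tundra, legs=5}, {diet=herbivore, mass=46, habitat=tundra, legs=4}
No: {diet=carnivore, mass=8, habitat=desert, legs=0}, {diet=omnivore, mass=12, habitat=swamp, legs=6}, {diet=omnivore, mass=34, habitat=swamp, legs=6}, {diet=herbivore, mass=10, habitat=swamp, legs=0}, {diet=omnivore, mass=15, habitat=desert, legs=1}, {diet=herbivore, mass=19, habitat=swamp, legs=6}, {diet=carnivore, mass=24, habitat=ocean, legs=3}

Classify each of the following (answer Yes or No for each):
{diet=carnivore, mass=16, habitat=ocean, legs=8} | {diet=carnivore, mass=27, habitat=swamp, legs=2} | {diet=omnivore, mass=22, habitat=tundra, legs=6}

No, No, Yes

The rule appears to be: habitat is tundra.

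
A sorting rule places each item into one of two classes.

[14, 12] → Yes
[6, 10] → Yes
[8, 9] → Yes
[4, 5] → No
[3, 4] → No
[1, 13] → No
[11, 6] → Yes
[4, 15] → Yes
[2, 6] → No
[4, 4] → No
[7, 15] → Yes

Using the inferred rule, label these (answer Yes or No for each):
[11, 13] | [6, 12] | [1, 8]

The classifier is using: sum ≥ 16.
[11, 13]: 11+13 = 24, matches → Yes. [6, 12]: 6+12 = 18, matches → Yes. [1, 8]: 1+8 = 9, fails this test → No.

Yes, Yes, No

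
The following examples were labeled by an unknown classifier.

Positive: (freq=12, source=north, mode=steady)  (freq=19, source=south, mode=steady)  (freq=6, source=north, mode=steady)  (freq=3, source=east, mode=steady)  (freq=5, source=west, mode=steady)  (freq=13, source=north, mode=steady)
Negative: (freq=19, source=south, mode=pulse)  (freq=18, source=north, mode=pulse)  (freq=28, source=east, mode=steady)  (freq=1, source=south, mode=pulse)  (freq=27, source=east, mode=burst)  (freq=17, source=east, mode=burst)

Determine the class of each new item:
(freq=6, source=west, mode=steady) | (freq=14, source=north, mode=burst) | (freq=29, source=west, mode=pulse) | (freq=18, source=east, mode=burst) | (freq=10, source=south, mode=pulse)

A rule that fits every label: mode is steady AND freq ≤ 19 — true of each 'Positive' example, false of each 'Negative' one.
(freq=6, source=west, mode=steady): mode is steady, freq = 6 — matches, so Positive. (freq=14, source=north, mode=burst): mode is burst, freq = 14 — fails this test, so Negative. (freq=29, source=west, mode=pulse): mode is pulse, freq = 29 — fails this test, so Negative. (freq=18, source=east, mode=burst): mode is burst, freq = 18 — fails this test, so Negative. (freq=10, source=south, mode=pulse): mode is pulse, freq = 10 — fails this test, so Negative.

Positive, Negative, Negative, Negative, Negative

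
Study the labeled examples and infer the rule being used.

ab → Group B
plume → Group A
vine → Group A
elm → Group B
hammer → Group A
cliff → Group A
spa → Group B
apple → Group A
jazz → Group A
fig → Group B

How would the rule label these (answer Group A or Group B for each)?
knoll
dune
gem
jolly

Group A, Group A, Group B, Group A

The pattern is that an item is 'Group A' exactly when: length ≥ 4.
Group A: knoll, since length 5.
Group A: dune, since length 4.
Group B: gem, since length 3.
Group A: jolly, since length 5.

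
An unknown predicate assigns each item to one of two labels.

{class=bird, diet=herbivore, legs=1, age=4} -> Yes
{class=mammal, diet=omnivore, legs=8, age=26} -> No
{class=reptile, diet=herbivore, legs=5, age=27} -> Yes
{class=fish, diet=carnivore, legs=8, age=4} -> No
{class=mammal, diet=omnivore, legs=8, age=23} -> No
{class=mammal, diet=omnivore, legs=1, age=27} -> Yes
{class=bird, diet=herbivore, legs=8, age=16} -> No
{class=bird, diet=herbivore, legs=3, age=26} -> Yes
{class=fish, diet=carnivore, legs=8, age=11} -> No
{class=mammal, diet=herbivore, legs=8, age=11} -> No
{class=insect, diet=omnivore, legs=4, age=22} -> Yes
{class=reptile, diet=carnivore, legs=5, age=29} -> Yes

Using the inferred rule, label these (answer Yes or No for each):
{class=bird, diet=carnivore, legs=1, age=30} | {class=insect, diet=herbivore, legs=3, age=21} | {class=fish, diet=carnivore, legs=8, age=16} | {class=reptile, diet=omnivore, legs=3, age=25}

All 'Yes' examples share one property — legs ≤ 5 — and every 'No' example lacks it.
{class=bird, diet=carnivore, legs=1, age=30} → legs = 1 → Yes.
{class=insect, diet=herbivore, legs=3, age=21} → legs = 3 → Yes.
{class=fish, diet=carnivore, legs=8, age=16} → legs = 8 → No.
{class=reptile, diet=omnivore, legs=3, age=25} → legs = 3 → Yes.

Yes, Yes, No, Yes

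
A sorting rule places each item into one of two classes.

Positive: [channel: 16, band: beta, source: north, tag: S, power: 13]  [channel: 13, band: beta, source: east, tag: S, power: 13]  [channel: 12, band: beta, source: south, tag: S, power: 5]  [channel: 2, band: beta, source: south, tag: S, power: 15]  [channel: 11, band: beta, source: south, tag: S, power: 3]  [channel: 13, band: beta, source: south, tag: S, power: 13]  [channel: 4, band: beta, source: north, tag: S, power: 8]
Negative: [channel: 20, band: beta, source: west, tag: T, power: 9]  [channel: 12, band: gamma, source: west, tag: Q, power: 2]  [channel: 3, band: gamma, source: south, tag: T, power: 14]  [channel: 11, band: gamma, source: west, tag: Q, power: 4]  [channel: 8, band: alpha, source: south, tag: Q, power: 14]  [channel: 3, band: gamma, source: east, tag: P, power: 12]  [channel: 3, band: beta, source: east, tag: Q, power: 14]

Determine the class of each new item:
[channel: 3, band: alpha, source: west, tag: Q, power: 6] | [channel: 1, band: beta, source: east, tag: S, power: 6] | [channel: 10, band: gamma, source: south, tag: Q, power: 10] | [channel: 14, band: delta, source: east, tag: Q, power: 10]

Rule: tag is S. This holds for each 'Positive' example and fails for each 'Negative' one.
[channel: 3, band: alpha, source: west, tag: Q, power: 6] — tag is Q, hence Negative. [channel: 1, band: beta, source: east, tag: S, power: 6] — tag is S, hence Positive. [channel: 10, band: gamma, source: south, tag: Q, power: 10] — tag is Q, hence Negative. [channel: 14, band: delta, source: east, tag: Q, power: 10] — tag is Q, hence Negative.

Negative, Positive, Negative, Negative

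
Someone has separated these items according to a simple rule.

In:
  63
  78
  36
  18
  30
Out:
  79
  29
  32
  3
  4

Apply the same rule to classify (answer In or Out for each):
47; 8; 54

One predicate separates the groups cleanly: multiple of 3 AND at least 4.
47: Out (47 = 3·15 + 2, 47 ≥ 4).
8: Out (8 = 3·2 + 2, 8 ≥ 4).
54: In (54 = 3·18, 54 ≥ 4).

Out, Out, In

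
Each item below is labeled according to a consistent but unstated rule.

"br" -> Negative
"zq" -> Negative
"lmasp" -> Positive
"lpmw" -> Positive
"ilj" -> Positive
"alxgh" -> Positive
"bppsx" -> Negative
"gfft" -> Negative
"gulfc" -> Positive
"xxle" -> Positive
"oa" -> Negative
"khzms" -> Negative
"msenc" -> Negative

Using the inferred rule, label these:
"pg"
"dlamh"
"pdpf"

Negative, Positive, Negative

Looking at the examples, the only property every 'Positive' case has and every 'Negative' case lacks is: contains 'l'.
"pg" — no 'l', hence Negative.
"dlamh" — has 'l', hence Positive.
"pdpf" — no 'l', hence Negative.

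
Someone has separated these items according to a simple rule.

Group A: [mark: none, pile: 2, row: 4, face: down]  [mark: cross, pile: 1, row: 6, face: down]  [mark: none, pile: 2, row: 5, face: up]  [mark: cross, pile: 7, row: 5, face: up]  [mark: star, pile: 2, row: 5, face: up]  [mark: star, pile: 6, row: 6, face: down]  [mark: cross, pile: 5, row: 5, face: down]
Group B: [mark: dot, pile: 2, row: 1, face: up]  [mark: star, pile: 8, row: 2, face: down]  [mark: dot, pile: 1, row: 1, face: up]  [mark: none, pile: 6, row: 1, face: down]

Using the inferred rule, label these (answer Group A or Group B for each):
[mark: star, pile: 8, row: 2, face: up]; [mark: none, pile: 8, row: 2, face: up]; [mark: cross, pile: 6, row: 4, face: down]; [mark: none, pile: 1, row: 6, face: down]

Group B, Group B, Group A, Group A

'Group A' ⟺ row ≥ 4.
[mark: star, pile: 8, row: 2, face: up] — row = 2, hence Group B.
[mark: none, pile: 8, row: 2, face: up] — row = 2, hence Group B.
[mark: cross, pile: 6, row: 4, face: down] — row = 4, hence Group A.
[mark: none, pile: 1, row: 6, face: down] — row = 6, hence Group A.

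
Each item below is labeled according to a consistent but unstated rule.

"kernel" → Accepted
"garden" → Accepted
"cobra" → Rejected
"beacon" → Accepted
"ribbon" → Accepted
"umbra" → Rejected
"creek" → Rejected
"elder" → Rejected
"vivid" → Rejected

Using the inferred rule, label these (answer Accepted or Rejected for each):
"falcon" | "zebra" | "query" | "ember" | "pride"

All 'Accepted' examples share one property — even length — and every 'Rejected' example lacks it.
"falcon": length 6, checks out → Accepted. "zebra": length 5, fails the rule → Rejected. "query": length 5, fails the rule → Rejected. "ember": length 5, fails the rule → Rejected. "pride": length 5, fails the rule → Rejected.

Accepted, Rejected, Rejected, Rejected, Rejected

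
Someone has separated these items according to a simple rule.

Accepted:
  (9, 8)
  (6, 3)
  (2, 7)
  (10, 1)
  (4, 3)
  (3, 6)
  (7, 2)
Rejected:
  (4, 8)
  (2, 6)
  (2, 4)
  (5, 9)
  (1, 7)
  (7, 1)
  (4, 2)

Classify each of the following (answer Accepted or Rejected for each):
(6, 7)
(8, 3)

Accepted, Accepted

The distinguishing property — sum is odd — holds for all the 'Accepted' cases and none of the 'Rejected' cases.
Accepted: (6, 7), since 6+7 = 13. Accepted: (8, 3), since 8+3 = 11.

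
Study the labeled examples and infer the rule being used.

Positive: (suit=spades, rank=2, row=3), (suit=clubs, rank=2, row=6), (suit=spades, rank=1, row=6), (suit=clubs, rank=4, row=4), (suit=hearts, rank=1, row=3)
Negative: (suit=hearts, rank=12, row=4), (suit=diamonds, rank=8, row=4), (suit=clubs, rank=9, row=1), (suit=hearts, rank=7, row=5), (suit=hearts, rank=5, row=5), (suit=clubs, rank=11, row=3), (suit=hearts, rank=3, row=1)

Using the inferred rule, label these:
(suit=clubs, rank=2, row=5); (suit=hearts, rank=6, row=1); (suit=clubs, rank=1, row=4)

Positive, Negative, Positive

A rule that fits every label: row ≥ 3 AND rank ≤ 4 — true of each 'Positive' example, false of each 'Negative' one.
(suit=clubs, rank=2, row=5): Positive (row = 5, rank = 2). (suit=hearts, rank=6, row=1): Negative (row = 1, rank = 6). (suit=clubs, rank=1, row=4): Positive (row = 4, rank = 1).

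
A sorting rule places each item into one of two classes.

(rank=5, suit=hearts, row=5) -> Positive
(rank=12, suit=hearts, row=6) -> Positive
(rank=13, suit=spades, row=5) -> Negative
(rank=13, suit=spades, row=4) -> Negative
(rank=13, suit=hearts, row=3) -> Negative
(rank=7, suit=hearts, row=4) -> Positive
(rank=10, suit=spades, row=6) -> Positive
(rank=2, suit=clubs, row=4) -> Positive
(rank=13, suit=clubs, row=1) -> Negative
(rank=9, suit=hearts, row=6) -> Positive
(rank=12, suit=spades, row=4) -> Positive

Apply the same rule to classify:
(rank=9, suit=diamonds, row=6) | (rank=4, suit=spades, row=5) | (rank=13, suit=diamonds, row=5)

Every 'Positive' example satisfies: rank ≤ 12. None of the 'Negative' examples do.
(rank=9, suit=diamonds, row=6): Positive (rank = 9). (rank=4, suit=spades, row=5): Positive (rank = 4). (rank=13, suit=diamonds, row=5): Negative (rank = 13).

Positive, Positive, Negative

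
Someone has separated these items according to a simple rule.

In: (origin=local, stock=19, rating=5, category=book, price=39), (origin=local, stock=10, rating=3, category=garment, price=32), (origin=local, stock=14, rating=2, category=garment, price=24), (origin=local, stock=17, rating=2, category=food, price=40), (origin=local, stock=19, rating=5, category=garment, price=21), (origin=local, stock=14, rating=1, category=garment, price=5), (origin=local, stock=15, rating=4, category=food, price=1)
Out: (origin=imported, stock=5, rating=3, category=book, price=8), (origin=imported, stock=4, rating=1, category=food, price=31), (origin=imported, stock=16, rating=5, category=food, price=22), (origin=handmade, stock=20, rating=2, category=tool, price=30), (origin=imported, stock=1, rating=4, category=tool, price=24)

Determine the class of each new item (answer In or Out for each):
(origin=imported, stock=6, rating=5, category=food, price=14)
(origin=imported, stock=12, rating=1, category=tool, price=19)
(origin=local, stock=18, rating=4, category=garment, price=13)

Out, Out, In

The simplest hypothesis consistent with all the labels is: origin is local.
Out: (origin=imported, stock=6, rating=5, category=food, price=14), since origin is imported.
Out: (origin=imported, stock=12, rating=1, category=tool, price=19), since origin is imported.
In: (origin=local, stock=18, rating=4, category=garment, price=13), since origin is local.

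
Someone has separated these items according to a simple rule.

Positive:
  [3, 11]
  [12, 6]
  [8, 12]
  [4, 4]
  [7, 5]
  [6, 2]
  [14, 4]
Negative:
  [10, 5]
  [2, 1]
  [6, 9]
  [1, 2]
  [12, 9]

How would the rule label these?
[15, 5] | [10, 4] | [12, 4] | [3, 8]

Positive, Positive, Positive, Negative

Checking candidate rules against both groups, what survives is: sum is even.
[15, 5]: Positive (15+5 = 20). [10, 4]: Positive (10+4 = 14). [12, 4]: Positive (12+4 = 16). [3, 8]: Negative (3+8 = 11).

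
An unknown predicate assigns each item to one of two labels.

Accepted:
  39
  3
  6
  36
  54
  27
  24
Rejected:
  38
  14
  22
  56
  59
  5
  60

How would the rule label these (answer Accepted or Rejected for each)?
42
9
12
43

Accepted, Accepted, Accepted, Rejected

Every 'Accepted' example satisfies: multiple of 3 AND at most 54. None of the 'Rejected' examples do.
42: Accepted (42 = 3·14, 42 ≤ 54). 9: Accepted (9 = 3·3, 9 ≤ 54). 12: Accepted (12 = 3·4, 12 ≤ 54). 43: Rejected (43 = 3·14 + 1, 43 ≤ 54).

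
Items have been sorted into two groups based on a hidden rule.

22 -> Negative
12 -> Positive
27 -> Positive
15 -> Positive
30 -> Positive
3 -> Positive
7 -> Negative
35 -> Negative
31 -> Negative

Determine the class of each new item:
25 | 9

The rule appears to be: multiple of 3.
25 — 25 = 3·8 + 1, hence Negative.
9 — 9 = 3·3, hence Positive.

Negative, Positive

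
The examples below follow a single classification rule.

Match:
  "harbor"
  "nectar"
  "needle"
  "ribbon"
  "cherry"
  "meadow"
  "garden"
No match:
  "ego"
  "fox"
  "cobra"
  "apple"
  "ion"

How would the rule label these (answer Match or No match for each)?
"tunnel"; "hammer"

Match, Match

The rule appears to be: even length.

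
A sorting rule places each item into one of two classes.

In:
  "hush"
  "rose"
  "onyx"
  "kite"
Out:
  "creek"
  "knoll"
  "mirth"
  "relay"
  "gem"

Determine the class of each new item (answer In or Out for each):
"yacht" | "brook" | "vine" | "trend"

All 'In' examples share one property — even length — and every 'Out' example lacks it.
"yacht": length 5, does not fit → Out. "brook": length 5, does not fit → Out. "vine": length 4, fits → In. "trend": length 5, does not fit → Out.

Out, Out, In, Out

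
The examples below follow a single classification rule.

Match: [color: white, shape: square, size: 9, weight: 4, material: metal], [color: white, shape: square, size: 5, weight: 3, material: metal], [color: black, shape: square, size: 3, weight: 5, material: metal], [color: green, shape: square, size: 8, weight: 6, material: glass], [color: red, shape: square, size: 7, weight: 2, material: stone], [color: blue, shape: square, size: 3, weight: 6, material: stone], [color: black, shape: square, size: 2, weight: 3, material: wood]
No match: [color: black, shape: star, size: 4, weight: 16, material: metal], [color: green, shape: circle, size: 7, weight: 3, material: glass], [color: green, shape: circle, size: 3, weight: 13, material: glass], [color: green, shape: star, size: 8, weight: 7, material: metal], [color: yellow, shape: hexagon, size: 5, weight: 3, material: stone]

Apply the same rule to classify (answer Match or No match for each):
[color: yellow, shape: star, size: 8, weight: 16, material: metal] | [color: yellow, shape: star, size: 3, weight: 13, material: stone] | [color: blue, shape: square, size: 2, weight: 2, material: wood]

The pattern is that an item is 'Match' exactly when: shape is square.
[color: yellow, shape: star, size: 8, weight: 16, material: metal] — shape is star, hence No match.
[color: yellow, shape: star, size: 3, weight: 13, material: stone] — shape is star, hence No match.
[color: blue, shape: square, size: 2, weight: 2, material: wood] — shape is square, hence Match.

No match, No match, Match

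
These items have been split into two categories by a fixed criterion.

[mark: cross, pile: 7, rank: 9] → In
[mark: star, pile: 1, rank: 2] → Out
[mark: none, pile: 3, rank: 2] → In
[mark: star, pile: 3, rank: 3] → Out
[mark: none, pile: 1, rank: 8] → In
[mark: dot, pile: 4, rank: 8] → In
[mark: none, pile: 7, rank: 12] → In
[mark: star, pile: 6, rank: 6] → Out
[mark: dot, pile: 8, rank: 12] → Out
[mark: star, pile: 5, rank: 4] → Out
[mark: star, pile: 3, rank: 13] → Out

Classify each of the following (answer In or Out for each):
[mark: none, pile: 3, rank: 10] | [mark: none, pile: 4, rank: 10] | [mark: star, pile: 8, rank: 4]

A rule that fits every label: mark is not star AND pile ≤ 7 — true of each 'In' example, false of each 'Out' one.

In, In, Out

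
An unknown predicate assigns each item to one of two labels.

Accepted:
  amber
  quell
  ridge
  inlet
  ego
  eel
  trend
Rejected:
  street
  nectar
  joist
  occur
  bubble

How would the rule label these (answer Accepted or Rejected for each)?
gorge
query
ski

All 'Accepted' examples share one property — odd length AND contains 'e' — and every 'Rejected' example lacks it.

Accepted, Accepted, Rejected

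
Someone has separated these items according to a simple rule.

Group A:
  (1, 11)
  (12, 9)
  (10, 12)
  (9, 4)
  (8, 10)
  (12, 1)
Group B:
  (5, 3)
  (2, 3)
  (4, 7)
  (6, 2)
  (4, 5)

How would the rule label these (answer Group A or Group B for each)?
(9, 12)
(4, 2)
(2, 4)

Group A, Group B, Group B

Rule: sum ≥ 12. This holds for each 'Group A' example and fails for each 'Group B' one.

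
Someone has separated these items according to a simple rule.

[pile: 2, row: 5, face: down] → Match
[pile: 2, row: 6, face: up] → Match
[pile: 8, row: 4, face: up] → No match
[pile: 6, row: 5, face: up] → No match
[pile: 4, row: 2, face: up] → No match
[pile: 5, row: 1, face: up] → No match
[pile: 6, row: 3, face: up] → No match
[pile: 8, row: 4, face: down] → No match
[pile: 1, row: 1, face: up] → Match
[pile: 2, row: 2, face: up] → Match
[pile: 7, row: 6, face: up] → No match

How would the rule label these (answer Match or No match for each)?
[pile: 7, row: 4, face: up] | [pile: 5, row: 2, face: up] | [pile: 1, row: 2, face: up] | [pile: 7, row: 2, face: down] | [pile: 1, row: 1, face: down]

No match, No match, Match, No match, Match

The distinguishing property — pile ≤ 2 — holds for all the 'Match' cases and none of the 'No match' cases.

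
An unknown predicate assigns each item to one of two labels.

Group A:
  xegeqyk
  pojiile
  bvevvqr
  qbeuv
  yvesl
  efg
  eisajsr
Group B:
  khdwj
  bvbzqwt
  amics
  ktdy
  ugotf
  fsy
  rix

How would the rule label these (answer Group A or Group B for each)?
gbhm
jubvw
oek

Group B, Group B, Group A

The simplest hypothesis consistent with all the labels is: contains 'e'.
gbhm → no 'e' → Group B. jubvw → no 'e' → Group B. oek → has 'e' → Group A.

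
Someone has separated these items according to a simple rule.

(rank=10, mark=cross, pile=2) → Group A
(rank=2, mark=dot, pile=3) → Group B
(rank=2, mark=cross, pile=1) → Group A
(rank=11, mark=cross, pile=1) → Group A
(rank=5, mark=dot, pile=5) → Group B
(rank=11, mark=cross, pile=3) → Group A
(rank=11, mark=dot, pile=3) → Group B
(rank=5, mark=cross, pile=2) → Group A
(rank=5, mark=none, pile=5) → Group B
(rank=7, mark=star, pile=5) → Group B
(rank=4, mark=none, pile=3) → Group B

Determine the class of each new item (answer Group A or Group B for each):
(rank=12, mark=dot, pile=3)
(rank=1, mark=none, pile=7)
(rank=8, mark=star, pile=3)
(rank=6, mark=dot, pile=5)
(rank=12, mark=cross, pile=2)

Group B, Group B, Group B, Group B, Group A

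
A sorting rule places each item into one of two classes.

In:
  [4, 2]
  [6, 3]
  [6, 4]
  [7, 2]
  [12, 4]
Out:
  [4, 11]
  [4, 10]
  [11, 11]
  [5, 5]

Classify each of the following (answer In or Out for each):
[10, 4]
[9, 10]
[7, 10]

In, Out, Out

'In' ⟺ first > second.
[10, 4] → 10 > 4 → In. [9, 10] → 9 < 10 → Out. [7, 10] → 7 < 10 → Out.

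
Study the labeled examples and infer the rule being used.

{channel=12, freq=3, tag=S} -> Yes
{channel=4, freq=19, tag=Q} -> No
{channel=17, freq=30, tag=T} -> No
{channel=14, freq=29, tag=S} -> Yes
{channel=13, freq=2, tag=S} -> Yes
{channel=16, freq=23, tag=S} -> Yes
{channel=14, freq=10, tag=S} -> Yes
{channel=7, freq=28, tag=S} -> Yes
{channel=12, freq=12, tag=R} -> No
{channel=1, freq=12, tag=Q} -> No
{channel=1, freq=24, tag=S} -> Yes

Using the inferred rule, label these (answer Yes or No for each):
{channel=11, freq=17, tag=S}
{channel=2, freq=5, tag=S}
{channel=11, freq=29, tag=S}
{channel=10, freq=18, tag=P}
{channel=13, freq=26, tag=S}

The rule appears to be: tag is S.
Yes: {channel=11, freq=17, tag=S}, since tag is S.
Yes: {channel=2, freq=5, tag=S}, since tag is S.
Yes: {channel=11, freq=29, tag=S}, since tag is S.
No: {channel=10, freq=18, tag=P}, since tag is P.
Yes: {channel=13, freq=26, tag=S}, since tag is S.

Yes, Yes, Yes, No, Yes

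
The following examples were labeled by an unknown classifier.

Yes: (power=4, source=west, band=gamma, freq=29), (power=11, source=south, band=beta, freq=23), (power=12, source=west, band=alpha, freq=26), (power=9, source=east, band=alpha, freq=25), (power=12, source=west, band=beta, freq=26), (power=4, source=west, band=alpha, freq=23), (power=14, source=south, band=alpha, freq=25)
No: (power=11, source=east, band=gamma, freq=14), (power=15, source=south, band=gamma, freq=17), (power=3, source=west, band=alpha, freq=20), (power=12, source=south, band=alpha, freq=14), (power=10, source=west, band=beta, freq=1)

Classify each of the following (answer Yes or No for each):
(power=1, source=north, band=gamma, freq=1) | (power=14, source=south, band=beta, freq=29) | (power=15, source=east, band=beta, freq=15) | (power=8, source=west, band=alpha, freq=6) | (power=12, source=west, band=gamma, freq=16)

No, Yes, No, No, No

A rule that fits every label: freq ≥ 23 — true of each 'Yes' example, false of each 'No' one.
(power=1, source=north, band=gamma, freq=1) → freq = 1 → No. (power=14, source=south, band=beta, freq=29) → freq = 29 → Yes. (power=15, source=east, band=beta, freq=15) → freq = 15 → No. (power=8, source=west, band=alpha, freq=6) → freq = 6 → No. (power=12, source=west, band=gamma, freq=16) → freq = 16 → No.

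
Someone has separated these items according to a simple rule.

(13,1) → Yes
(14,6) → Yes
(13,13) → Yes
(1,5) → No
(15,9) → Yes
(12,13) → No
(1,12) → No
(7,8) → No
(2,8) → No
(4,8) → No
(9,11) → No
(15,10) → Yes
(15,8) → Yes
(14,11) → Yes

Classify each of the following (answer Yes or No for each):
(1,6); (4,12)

No, No

All 'Yes' examples share one property — first ≥ 13 — and every 'No' example lacks it.
(1,6) → first 1 → No.
(4,12) → first 4 → No.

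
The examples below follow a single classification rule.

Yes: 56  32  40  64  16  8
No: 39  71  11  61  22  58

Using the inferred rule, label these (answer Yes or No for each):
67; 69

No, No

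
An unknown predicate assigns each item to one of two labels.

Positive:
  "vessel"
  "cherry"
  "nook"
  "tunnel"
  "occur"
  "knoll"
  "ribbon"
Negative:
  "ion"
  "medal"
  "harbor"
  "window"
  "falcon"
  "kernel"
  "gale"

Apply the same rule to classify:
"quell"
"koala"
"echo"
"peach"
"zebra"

Positive, Negative, Negative, Negative, Negative

A rule that fits every label: has a double letter — true of each 'Positive' example, false of each 'Negative' one.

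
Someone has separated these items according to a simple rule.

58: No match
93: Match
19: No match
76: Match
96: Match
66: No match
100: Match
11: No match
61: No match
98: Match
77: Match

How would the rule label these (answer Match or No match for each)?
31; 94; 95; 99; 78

A rule that fits every label: at least 76 — true of each 'Match' example, false of each 'No match' one.
31: 31 < 76 — does not fit, so No match. 94: 94 ≥ 76 — passes, so Match. 95: 95 ≥ 76 — passes, so Match. 99: 99 ≥ 76 — passes, so Match. 78: 78 ≥ 76 — passes, so Match.

No match, Match, Match, Match, Match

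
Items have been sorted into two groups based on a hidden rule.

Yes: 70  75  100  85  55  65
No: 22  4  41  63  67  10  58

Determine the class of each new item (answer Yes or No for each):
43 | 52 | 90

The simplest hypothesis consistent with all the labels is: multiple of 5 AND at least 22.
43 — 43 = 5·8 + 3, 43 ≥ 22, hence No. 52 — 52 = 5·10 + 2, 52 ≥ 22, hence No. 90 — 90 = 5·18, 90 ≥ 22, hence Yes.

No, No, Yes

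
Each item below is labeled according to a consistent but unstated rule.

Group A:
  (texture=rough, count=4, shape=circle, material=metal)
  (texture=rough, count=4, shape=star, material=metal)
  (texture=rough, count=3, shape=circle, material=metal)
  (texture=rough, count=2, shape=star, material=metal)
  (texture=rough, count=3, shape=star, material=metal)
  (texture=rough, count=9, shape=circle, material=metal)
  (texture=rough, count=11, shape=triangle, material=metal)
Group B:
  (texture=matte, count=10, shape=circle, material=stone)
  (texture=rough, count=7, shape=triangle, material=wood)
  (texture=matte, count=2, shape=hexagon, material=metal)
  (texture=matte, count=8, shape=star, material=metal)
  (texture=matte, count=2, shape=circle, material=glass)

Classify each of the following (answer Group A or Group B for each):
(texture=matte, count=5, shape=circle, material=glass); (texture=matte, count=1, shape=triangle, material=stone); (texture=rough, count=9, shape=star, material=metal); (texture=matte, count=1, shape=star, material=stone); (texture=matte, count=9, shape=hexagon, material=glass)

The pattern is that an item is 'Group A' exactly when: texture is rough AND material is metal.

Group B, Group B, Group A, Group B, Group B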